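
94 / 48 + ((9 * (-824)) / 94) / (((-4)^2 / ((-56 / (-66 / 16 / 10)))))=-8281621 / 12408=-667.44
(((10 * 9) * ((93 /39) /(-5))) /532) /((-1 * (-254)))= -279 /878332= -0.00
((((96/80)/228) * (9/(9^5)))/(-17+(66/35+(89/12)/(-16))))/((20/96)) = -1792/7249821165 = -0.00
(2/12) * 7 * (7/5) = 49/30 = 1.63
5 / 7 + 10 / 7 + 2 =29 / 7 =4.14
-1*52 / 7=-52 / 7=-7.43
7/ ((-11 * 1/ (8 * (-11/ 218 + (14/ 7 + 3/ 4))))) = -1498/ 109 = -13.74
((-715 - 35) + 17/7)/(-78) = 9.58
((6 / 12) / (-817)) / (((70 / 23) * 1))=-23 / 114380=-0.00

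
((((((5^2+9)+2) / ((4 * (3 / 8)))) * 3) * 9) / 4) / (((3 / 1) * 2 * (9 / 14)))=42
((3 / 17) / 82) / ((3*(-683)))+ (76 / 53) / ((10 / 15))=108539575 / 50461406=2.15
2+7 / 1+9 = 18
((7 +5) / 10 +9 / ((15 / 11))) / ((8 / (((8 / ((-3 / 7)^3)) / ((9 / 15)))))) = -4459 / 27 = -165.15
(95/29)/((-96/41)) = -3895/2784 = -1.40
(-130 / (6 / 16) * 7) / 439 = -7280 / 1317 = -5.53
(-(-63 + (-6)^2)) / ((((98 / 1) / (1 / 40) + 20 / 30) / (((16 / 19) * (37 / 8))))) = 2997 / 111739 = 0.03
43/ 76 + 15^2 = 17143/ 76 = 225.57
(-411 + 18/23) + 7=-9274/23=-403.22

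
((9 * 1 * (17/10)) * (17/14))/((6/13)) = 11271/280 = 40.25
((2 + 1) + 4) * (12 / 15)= 5.60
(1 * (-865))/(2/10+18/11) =-47575/101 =-471.04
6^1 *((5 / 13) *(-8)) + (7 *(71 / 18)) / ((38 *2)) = -321859 / 17784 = -18.10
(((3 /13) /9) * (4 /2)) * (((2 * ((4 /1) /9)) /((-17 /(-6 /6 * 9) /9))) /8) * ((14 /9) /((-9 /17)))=-28 /351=-0.08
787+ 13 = 800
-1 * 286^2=-81796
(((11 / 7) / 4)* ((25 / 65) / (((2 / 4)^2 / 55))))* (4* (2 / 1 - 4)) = -24200 / 91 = -265.93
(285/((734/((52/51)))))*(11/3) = 27170/18717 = 1.45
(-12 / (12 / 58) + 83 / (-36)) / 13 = -167 / 36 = -4.64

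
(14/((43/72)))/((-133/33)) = -4752/817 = -5.82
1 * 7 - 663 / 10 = -593 / 10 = -59.30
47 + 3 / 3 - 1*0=48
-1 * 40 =-40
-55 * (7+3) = -550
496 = 496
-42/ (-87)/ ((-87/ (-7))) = 98/ 2523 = 0.04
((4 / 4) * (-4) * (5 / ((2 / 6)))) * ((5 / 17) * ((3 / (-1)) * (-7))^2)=-132300 / 17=-7782.35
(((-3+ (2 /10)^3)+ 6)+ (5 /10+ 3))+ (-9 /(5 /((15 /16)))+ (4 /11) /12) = 320153 /66000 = 4.85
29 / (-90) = -29 / 90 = -0.32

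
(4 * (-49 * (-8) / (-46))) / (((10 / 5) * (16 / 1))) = -49 / 46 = -1.07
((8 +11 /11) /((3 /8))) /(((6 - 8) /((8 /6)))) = -16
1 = 1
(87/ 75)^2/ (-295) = -841/ 184375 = -0.00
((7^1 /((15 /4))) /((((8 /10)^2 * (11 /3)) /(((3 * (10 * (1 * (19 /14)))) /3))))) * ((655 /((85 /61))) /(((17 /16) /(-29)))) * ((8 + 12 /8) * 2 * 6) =-50194667400 /3179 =-15789451.84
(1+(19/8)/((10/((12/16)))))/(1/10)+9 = 665/32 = 20.78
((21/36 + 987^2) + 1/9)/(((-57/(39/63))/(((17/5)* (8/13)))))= -1192383706/53865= -22136.52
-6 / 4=-3 / 2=-1.50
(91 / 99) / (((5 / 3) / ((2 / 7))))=26 / 165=0.16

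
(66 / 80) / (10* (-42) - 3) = -11 / 5640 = -0.00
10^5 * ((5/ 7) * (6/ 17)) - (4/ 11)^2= 25209.95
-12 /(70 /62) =-10.63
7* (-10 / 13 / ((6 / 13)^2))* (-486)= 12285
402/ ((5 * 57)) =1.41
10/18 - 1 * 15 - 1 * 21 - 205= -2164/9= -240.44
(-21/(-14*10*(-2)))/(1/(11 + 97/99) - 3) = 593/23060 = 0.03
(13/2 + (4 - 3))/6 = 5/4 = 1.25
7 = 7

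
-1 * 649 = -649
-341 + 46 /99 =-33713 /99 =-340.54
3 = 3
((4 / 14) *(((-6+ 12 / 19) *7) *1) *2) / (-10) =204 / 95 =2.15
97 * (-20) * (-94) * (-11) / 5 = -401192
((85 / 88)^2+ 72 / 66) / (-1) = -15673 / 7744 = -2.02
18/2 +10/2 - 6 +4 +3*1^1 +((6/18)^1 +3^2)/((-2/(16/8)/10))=-235/3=-78.33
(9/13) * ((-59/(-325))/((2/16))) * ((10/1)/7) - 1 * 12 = -62484/5915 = -10.56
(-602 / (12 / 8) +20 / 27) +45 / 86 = -928961 / 2322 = -400.07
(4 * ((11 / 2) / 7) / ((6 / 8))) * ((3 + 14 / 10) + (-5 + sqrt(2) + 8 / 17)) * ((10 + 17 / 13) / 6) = -3388 / 3315 + 308 * sqrt(2) / 39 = 10.15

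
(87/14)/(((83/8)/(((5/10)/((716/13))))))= 1131/207998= 0.01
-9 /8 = -1.12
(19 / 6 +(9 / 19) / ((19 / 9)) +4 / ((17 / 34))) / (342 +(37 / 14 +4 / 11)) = 1899821 / 57540873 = 0.03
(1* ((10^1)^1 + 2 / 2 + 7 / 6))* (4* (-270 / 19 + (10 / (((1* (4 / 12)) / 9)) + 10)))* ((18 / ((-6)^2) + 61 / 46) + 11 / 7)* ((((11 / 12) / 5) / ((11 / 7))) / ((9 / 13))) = 262147015 / 35397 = 7405.91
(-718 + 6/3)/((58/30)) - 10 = -11030/29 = -380.34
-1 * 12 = -12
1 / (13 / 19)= 19 / 13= 1.46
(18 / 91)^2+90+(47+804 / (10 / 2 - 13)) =605161 / 16562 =36.54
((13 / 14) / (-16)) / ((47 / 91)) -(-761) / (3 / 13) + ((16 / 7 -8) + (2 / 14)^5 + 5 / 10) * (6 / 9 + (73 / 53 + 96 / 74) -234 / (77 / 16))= 254481304209809 / 72016247072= 3533.67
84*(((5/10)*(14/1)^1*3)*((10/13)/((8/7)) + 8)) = 15299.31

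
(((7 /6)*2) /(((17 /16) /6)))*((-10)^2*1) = 22400 /17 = 1317.65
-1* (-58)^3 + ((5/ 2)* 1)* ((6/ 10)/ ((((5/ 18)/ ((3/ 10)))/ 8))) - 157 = 4874199/ 25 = 194967.96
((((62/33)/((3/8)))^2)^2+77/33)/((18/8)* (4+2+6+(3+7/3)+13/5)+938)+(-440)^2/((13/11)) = 4021219315757611700/24547166499141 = 163816.03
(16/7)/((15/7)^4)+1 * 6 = 309238/50625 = 6.11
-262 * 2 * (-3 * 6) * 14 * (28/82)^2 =25881408/1681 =15396.44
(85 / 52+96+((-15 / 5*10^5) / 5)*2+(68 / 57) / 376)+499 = -16633843583 / 139308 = -119403.36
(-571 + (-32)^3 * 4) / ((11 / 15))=-1974645 / 11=-179513.18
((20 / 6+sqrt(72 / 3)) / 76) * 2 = 5 / 57+sqrt(6) / 19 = 0.22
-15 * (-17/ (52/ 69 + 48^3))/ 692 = 0.00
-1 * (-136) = 136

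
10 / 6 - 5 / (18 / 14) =-20 / 9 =-2.22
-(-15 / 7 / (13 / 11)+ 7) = -472 / 91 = -5.19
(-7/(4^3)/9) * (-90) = 35/32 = 1.09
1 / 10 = 0.10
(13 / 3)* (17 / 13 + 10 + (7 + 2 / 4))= 163 / 2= 81.50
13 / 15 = 0.87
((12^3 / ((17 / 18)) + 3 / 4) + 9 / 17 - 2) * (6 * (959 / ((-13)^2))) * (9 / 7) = 460033533 / 5746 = 80061.53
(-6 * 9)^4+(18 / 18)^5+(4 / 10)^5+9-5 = 26572065657 / 3125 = 8503061.01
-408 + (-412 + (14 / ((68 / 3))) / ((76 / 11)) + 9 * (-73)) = -3816337 / 2584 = -1476.91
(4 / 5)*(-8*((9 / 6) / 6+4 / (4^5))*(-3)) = 39 / 8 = 4.88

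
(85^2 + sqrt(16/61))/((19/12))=48 * sqrt(61)/1159 + 86700/19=4563.48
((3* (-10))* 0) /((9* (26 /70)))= 0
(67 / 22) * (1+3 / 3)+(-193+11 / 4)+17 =-7355 / 44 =-167.16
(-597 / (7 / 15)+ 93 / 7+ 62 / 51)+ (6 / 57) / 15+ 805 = -2227621 / 4845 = -459.78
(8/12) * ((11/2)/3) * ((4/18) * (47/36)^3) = 1142053/1889568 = 0.60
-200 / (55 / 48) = -1920 / 11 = -174.55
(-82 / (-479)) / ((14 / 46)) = 1886 / 3353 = 0.56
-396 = -396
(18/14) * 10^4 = 90000/7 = 12857.14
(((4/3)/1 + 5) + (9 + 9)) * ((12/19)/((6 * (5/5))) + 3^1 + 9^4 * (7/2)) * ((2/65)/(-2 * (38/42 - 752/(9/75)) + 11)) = 445965541/325290355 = 1.37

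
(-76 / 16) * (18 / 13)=-171 / 26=-6.58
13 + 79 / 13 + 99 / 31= 8975 / 403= 22.27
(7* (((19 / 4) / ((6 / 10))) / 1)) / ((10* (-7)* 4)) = -19 / 96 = -0.20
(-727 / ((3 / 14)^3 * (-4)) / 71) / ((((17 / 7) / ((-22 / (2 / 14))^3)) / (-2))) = 25500501692512 / 32589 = 782488007.99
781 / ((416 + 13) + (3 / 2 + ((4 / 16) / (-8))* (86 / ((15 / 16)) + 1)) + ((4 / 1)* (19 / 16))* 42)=374880 / 301009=1.25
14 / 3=4.67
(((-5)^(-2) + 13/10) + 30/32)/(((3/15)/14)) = 6377/40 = 159.42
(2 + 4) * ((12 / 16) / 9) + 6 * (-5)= -59 / 2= -29.50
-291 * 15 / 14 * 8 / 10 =-1746 / 7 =-249.43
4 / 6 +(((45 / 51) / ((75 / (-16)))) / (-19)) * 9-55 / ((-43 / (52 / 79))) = 26296514 / 16458465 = 1.60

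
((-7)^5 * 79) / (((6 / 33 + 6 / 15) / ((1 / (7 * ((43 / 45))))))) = -469455525 / 1376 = -341174.07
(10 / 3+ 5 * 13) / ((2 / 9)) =615 / 2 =307.50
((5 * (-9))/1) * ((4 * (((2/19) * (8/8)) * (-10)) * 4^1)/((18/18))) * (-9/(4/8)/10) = -25920/19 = -1364.21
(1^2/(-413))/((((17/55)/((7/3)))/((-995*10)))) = 547250/3009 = 181.87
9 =9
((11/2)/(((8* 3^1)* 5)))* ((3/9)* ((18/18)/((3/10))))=11/216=0.05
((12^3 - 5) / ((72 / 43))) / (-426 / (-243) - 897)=-666801 / 580120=-1.15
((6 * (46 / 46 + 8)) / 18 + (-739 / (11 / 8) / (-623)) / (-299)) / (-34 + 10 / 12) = -36847374 / 407760353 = -0.09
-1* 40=-40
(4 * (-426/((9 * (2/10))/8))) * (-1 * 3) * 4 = 90880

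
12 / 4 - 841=-838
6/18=1/3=0.33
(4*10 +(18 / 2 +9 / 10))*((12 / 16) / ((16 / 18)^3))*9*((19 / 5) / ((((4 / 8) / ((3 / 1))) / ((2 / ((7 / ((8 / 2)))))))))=559843569 / 44800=12496.51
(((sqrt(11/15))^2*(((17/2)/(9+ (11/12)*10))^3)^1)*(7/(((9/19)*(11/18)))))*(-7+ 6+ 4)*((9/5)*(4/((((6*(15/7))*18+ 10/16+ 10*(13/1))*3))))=23711631552/656417824375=0.04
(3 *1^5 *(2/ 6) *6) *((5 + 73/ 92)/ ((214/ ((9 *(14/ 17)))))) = 100737/ 83674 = 1.20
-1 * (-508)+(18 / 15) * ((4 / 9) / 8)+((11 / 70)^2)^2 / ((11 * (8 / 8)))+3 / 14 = 36611480993 / 72030000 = 508.28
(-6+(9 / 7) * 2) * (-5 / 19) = 120 / 133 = 0.90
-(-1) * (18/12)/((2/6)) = 4.50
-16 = -16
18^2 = 324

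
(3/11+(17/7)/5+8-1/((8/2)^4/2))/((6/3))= 431231/98560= 4.38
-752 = -752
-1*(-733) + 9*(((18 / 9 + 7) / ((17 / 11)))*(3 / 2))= 27595 / 34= 811.62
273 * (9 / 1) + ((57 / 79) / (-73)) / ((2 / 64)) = 14167695 / 5767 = 2456.68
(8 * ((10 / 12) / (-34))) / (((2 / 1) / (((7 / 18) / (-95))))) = 0.00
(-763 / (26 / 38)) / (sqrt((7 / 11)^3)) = -22781 * sqrt(77) / 91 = -2196.73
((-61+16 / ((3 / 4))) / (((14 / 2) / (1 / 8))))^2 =289 / 576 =0.50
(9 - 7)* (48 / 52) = 1.85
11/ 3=3.67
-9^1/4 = -9/4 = -2.25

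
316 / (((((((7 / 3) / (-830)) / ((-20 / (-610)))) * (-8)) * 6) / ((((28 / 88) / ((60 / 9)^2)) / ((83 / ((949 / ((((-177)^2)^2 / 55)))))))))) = 74971 / 212877798048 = 0.00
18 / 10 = 9 / 5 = 1.80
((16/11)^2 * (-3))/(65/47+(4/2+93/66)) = -72192/54505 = -1.32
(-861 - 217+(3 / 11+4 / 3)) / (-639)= 35521 / 21087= 1.68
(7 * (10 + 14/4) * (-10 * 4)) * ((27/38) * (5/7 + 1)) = -87480/19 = -4604.21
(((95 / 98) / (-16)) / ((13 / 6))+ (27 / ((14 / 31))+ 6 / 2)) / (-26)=-639627 / 264992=-2.41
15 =15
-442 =-442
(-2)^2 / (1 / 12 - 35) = -48 / 419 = -0.11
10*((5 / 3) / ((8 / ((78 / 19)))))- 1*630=-23615 / 38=-621.45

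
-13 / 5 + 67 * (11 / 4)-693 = -10227 / 20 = -511.35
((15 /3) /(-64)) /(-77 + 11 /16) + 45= 219785 /4884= 45.00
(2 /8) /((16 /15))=15 /64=0.23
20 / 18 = 10 / 9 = 1.11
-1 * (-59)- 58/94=2744/47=58.38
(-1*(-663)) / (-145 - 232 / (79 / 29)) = -17459 / 6061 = -2.88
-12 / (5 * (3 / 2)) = -8 / 5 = -1.60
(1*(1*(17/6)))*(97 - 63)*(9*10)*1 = 8670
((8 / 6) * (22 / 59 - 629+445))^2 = 1878008896 / 31329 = 59944.74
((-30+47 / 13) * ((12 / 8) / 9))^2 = 117649 / 6084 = 19.34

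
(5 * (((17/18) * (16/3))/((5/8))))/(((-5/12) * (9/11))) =-47872/405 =-118.20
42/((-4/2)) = -21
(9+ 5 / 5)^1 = 10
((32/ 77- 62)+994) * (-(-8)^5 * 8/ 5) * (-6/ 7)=-112925343744/ 2695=-41901797.31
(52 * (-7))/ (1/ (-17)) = 6188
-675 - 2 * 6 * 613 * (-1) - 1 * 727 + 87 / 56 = 5955.55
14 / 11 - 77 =-833 / 11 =-75.73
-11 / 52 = -0.21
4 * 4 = 16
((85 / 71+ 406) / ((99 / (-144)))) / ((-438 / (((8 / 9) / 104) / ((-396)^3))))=-9637 / 51779198846232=-0.00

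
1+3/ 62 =65/ 62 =1.05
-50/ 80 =-5/ 8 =-0.62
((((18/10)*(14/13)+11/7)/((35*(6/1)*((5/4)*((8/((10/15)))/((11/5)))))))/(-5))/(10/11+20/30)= -193237/621075000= -0.00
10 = 10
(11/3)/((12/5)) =55/36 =1.53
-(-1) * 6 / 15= 2 / 5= 0.40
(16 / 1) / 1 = 16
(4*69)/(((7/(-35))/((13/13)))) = -1380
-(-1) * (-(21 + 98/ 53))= -1211/ 53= -22.85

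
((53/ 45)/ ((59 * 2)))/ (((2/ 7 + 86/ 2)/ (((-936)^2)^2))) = 5273312937984/ 29795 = 176986505.72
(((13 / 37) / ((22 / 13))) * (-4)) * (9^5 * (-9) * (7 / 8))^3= 8700535724261148047007 / 104192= 83504834577137861.32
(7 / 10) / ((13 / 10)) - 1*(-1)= 20 / 13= 1.54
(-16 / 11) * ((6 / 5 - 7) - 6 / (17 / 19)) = 17008 / 935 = 18.19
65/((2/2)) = 65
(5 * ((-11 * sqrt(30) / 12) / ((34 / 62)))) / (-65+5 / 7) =2387 * sqrt(30) / 18360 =0.71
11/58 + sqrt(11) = 3.51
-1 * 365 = -365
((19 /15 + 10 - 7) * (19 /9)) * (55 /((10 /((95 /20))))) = 31768 /135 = 235.32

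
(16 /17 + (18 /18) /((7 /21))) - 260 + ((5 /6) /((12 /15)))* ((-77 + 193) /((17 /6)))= -3628 /17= -213.41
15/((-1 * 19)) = -0.79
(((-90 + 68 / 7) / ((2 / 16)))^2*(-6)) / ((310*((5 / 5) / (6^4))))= -78592094208 / 7595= -10347872.84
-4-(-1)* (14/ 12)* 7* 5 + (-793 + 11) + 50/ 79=-352909/ 474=-744.53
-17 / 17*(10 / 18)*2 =-10 / 9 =-1.11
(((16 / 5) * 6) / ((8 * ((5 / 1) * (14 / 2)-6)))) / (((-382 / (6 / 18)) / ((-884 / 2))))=884 / 27695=0.03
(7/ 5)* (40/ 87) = 56/ 87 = 0.64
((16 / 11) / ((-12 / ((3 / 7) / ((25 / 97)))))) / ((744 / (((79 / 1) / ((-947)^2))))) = -7663 / 321102462450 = -0.00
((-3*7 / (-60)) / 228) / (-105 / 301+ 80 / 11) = 3311 / 14934000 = 0.00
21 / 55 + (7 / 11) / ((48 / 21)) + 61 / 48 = 1.93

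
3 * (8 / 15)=8 / 5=1.60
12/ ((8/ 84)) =126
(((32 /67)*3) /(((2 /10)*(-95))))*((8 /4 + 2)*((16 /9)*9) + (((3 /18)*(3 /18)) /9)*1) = -4.83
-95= -95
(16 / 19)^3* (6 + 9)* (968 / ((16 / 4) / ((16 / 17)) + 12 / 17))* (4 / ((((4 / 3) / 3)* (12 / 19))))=3033169920 / 121657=24932.14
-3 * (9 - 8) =-3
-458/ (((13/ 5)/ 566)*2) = -648070/ 13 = -49851.54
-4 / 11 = -0.36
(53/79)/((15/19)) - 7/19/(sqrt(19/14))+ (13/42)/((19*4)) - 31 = -12669819/420280 - 7*sqrt(266)/361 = -30.46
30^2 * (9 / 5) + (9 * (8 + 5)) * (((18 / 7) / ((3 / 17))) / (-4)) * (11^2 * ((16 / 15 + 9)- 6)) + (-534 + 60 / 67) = -978516663 / 4690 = -208638.95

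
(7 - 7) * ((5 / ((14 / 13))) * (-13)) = 0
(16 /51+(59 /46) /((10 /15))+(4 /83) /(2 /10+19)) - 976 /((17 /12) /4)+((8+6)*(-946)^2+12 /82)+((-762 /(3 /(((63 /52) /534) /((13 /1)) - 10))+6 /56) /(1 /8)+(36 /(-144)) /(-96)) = 224979138651829958553 /17931781049728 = 12546391.13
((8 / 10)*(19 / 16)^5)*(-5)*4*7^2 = -121328851 / 65536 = -1851.33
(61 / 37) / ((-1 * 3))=-61 / 111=-0.55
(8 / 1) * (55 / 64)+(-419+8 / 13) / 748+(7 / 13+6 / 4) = 162471 / 19448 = 8.35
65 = 65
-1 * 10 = -10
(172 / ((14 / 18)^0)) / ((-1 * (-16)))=43 / 4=10.75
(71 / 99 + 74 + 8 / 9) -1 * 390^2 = -5016805 / 33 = -152024.39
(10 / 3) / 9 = 10 / 27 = 0.37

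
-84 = -84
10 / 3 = 3.33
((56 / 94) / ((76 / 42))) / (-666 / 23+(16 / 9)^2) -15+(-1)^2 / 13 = -4166392211 / 278952661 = -14.94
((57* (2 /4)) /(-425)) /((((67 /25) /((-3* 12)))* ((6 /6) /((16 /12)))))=1368 /1139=1.20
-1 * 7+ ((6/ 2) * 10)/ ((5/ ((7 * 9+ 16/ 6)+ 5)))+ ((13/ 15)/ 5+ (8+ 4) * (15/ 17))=545396/ 1275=427.76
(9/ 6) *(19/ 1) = 57/ 2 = 28.50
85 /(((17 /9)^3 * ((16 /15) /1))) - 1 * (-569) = 2685731 /4624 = 580.82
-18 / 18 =-1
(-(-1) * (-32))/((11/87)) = -2784/11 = -253.09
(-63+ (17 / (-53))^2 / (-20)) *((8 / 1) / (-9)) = 7079258 / 126405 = 56.00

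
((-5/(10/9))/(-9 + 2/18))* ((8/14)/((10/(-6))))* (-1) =243/1400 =0.17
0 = 0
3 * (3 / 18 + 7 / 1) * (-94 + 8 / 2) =-1935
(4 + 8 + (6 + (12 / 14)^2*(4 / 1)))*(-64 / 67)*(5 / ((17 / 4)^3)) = -21012480 / 16129379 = -1.30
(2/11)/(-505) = -2/5555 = -0.00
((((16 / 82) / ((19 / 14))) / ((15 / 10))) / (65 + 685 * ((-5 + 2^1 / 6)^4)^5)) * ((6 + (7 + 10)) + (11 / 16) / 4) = 0.00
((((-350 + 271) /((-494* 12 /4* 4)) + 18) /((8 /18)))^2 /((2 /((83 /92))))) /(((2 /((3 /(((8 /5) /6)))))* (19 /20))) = 1916493522633675 /436812726272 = 4387.45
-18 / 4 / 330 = -3 / 220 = -0.01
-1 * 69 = -69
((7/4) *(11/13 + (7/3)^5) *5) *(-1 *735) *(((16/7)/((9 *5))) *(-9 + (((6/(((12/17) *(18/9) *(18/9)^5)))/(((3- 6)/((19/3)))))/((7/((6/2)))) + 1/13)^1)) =611532006295/2956824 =206820.56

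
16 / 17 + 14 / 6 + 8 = 575 / 51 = 11.27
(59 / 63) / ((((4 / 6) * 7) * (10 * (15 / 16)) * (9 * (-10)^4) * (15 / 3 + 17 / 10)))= 59 / 1662018750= 0.00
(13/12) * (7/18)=91/216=0.42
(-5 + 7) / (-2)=-1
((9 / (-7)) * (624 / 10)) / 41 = -1.96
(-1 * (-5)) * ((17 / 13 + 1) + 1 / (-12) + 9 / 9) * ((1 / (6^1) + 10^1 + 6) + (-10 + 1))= 108145 / 936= 115.54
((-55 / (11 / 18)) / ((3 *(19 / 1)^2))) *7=-210 / 361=-0.58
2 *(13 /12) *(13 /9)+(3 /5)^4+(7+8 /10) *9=2479249 /33750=73.46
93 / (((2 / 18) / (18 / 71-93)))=-5511645 / 71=-77628.80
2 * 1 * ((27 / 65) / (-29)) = -54 / 1885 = -0.03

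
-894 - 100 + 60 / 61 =-60574 / 61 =-993.02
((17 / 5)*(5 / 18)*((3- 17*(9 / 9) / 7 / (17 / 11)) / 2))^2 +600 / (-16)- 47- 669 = -11955341 / 15876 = -753.04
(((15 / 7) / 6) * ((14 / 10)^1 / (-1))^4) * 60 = 2058 / 25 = 82.32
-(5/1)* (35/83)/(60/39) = -455/332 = -1.37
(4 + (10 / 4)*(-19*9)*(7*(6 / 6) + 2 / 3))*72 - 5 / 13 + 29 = -3063624 / 13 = -235663.38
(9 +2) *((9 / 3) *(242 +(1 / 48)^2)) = 6133259 / 768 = 7986.01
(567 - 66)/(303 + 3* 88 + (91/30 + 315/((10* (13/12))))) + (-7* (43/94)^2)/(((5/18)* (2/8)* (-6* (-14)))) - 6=-27948276711/5161394770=-5.41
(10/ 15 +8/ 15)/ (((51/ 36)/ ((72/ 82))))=2592/ 3485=0.74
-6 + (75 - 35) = 34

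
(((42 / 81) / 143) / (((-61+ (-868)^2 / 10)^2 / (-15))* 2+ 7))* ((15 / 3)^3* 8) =-1750000 / 364690055738151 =-0.00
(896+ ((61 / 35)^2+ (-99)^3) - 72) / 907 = -1187603154 / 1111075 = -1068.88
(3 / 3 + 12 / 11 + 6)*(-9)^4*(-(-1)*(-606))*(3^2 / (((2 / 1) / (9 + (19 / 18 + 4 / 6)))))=-34147583991 / 22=-1552162908.68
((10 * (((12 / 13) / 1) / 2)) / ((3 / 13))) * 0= 0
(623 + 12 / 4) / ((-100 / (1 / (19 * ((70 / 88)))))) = -6886 / 16625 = -0.41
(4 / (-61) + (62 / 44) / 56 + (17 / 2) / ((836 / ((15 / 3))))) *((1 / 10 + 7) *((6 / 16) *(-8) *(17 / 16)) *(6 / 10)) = -161717481 / 1142310400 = -0.14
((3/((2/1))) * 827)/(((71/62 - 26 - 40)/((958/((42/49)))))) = -85960861/4021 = -21377.98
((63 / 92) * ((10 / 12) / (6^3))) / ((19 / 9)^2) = 315 / 531392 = 0.00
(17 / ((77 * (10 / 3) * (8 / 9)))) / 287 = 459 / 1767920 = 0.00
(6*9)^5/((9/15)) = 765275040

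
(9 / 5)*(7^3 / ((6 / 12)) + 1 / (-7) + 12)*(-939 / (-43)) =8256627 / 301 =27430.65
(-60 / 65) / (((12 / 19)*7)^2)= -361 / 7644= -0.05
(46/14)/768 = 23/5376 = 0.00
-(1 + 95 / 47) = -142 / 47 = -3.02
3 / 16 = 0.19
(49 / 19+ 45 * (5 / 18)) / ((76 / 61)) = 34953 / 2888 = 12.10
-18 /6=-3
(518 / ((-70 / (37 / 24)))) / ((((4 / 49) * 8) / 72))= -201243 / 160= -1257.77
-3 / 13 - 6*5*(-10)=3897 / 13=299.77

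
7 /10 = 0.70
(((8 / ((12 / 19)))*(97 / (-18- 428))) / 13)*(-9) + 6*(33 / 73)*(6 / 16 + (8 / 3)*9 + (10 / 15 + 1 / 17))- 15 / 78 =1004404273 / 14390636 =69.80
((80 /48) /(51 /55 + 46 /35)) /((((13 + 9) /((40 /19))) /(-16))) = -56000 /49191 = -1.14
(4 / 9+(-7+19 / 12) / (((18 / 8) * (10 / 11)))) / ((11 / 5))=-595 / 594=-1.00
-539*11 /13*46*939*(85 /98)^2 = -18880637325 /1274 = -14819966.50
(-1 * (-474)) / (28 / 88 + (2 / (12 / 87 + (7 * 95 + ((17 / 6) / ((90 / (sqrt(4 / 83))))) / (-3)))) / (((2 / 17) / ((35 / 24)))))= 944142571999471655712 / 708016874848646153-37637547334200 * sqrt(83) / 708016874848646153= 1333.50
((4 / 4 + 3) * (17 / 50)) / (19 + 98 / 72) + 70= 1283974 / 18325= 70.07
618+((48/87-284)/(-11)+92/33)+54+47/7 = 4738003/6699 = 707.27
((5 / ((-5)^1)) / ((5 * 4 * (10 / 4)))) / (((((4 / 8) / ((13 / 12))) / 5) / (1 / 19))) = -13 / 1140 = -0.01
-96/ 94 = -48/ 47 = -1.02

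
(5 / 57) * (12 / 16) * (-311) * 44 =-900.26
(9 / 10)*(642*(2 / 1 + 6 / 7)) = 11556 / 7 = 1650.86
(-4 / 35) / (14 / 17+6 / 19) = -323 / 3220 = -0.10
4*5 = 20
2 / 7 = 0.29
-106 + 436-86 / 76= 12497 / 38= 328.87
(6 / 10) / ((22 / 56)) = 84 / 55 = 1.53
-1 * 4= -4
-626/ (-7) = 626/ 7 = 89.43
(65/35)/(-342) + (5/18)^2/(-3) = -4027/129276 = -0.03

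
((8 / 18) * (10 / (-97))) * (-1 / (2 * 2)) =10 / 873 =0.01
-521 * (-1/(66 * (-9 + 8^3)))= 521/33198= 0.02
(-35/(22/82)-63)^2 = 4528384/121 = 37424.66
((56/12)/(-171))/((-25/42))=196/4275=0.05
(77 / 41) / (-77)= -0.02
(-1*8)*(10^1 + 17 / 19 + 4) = -2264 / 19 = -119.16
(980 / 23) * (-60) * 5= -294000 / 23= -12782.61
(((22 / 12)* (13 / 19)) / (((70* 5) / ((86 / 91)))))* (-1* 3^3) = -4257 / 46550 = -0.09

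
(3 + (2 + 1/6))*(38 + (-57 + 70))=527/2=263.50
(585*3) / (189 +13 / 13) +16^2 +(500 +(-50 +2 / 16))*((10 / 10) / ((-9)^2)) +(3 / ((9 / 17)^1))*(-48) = -14849 / 12312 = -1.21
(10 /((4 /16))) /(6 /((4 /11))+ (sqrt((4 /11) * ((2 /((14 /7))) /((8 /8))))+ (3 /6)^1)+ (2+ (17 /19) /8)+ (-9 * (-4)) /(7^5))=10977450006146624 /5240349067123631 - 104420930446336 * sqrt(11) /5240349067123631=2.03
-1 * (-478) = 478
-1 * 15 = -15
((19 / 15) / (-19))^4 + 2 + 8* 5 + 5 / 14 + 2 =31438139 / 708750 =44.36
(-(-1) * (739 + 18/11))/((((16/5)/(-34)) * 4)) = -692495/352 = -1967.32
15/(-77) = -15/77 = -0.19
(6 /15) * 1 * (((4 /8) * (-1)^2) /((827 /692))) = 692 /4135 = 0.17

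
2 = 2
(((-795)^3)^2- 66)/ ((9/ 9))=252465925985015559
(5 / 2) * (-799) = -3995 / 2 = -1997.50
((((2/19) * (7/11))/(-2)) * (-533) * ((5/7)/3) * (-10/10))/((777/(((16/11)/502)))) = -21320/1345101219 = -0.00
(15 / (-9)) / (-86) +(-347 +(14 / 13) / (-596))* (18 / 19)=-3121245755 / 9495174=-328.72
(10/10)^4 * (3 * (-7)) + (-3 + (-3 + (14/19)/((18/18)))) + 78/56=-13231/532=-24.87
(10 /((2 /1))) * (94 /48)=9.79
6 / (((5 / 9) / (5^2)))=270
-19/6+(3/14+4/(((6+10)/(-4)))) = -83/21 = -3.95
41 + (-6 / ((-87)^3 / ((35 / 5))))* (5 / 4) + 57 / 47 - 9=685283767 / 20633094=33.21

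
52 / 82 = 26 / 41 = 0.63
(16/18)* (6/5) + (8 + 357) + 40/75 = 1833/5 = 366.60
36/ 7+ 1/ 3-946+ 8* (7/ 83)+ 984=76955/ 1743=44.15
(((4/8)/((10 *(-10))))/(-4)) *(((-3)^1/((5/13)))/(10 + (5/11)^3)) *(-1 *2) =51909/26870000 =0.00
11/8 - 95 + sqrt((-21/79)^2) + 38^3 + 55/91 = 3150463951/57512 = 54779.25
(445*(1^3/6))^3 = 88121125/216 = 407968.17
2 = 2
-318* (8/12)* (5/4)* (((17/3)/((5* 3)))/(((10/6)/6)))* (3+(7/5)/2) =-33337/25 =-1333.48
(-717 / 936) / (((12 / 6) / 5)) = -1195 / 624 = -1.92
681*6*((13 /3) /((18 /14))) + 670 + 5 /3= 14443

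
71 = 71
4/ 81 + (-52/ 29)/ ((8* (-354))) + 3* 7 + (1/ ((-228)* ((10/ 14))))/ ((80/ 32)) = 5542304467/ 263322900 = 21.05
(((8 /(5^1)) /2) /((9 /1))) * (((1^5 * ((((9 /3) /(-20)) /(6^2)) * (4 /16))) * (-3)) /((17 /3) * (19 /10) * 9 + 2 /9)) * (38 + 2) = 1 /8741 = 0.00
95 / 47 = 2.02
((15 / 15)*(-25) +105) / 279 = 80 / 279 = 0.29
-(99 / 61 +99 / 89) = -14850 / 5429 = -2.74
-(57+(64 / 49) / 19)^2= -2822903161 / 866761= -3256.84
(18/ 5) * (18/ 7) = 324/ 35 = 9.26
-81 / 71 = -1.14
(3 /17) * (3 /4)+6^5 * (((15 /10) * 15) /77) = 11897973 /5236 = 2272.34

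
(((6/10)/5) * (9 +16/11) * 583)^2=13373649/25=534945.96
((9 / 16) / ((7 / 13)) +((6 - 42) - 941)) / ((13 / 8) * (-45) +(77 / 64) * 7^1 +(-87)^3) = 437228 / 295038331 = 0.00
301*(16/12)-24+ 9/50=377.51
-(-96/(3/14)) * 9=4032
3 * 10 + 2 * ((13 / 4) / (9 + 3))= 733 / 24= 30.54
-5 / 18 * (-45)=25 / 2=12.50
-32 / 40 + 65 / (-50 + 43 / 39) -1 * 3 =-48908 / 9535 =-5.13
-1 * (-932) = 932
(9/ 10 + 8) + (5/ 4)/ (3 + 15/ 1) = 3229/ 360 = 8.97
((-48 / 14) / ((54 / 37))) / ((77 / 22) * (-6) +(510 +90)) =-148 / 36477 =-0.00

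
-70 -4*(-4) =-54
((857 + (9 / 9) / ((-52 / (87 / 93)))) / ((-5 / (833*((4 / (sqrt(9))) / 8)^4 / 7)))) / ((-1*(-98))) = -57987 / 361088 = -0.16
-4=-4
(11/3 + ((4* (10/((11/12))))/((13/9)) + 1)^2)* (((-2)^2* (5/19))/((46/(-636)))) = -127157697520/8936213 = -14229.48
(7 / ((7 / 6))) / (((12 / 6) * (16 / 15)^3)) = 10125 / 4096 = 2.47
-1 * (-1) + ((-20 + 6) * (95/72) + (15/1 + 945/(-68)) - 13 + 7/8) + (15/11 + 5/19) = -6873133/255816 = -26.87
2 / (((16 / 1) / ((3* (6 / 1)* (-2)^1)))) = -9 / 2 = -4.50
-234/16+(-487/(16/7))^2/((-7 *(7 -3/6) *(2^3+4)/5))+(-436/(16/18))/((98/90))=-861798083/978432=-880.80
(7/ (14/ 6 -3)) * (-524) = 5502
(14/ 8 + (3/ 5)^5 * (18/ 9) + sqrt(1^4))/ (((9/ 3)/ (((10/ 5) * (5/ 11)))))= 36319/ 41250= 0.88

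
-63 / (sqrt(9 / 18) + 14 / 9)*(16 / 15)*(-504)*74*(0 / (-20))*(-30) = 0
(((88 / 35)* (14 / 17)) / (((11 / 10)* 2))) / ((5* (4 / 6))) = 24 / 85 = 0.28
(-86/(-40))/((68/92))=989/340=2.91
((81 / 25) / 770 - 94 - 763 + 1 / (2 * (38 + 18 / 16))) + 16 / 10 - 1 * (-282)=-3454775997 / 6025250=-573.38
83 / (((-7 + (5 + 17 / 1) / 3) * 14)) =249 / 14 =17.79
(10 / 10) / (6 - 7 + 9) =1 / 8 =0.12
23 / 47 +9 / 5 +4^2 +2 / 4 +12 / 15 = 9207 / 470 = 19.59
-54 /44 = -27 /22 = -1.23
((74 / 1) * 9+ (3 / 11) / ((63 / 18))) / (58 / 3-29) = -153864 / 2233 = -68.90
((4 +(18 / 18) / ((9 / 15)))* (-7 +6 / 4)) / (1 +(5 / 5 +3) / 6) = -187 / 10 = -18.70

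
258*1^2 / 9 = 86 / 3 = 28.67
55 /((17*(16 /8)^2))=55 /68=0.81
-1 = -1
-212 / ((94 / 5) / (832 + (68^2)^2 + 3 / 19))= -215318836150 / 893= -241118517.53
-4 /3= -1.33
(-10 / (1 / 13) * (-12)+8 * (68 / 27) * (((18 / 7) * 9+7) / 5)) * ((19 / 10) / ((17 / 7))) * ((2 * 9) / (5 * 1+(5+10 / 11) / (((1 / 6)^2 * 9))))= 332097656 / 401625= 826.88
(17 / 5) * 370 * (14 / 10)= 8806 / 5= 1761.20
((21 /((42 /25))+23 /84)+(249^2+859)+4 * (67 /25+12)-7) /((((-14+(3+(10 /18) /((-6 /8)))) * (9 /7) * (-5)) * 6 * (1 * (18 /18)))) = 132141437 /951000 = 138.95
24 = 24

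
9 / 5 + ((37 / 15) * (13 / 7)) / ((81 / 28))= 4111 / 1215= 3.38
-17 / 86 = -0.20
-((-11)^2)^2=-14641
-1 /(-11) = 1 /11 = 0.09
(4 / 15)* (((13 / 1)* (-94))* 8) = -39104 / 15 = -2606.93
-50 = -50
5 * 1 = 5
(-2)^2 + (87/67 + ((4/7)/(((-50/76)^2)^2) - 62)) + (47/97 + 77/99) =-8378891912771/159936328125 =-52.39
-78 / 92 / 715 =-3 / 2530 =-0.00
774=774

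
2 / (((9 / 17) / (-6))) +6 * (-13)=-302 / 3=-100.67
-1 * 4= -4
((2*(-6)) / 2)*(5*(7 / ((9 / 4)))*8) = -746.67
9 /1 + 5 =14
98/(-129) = -98/129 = -0.76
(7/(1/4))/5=28/5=5.60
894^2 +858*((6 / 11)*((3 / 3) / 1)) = 799704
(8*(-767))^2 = 37650496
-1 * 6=-6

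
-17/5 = -3.40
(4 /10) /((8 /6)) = 3 /10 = 0.30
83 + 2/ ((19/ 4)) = 1585/ 19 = 83.42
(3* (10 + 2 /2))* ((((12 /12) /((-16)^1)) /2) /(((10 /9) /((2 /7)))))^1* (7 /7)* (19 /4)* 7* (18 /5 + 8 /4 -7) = 39501 /3200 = 12.34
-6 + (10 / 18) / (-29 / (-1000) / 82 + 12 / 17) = -46192622 / 8860437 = -5.21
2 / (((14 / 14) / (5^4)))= 1250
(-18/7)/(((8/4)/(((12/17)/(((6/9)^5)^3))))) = -387420489/974848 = -397.42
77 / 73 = 1.05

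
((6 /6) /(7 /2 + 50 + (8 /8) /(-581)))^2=0.00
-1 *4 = -4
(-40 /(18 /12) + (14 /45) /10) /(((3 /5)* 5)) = -5993 /675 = -8.88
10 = 10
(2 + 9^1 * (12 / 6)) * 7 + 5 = 145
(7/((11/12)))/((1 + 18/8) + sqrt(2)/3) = 39312/16379-4032 * sqrt(2)/16379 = 2.05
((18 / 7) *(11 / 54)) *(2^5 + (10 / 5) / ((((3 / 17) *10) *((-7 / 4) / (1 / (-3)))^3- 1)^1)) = 16239520 / 968597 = 16.77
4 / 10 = 2 / 5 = 0.40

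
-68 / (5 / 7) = -95.20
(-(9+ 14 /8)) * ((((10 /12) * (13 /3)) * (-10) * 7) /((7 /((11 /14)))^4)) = 204607975 /474360768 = 0.43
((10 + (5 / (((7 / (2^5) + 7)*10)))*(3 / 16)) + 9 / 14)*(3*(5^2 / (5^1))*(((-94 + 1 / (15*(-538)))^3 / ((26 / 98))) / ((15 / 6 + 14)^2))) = -1671441761075973647089 / 909372908772900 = -1838015.79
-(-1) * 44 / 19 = 44 / 19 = 2.32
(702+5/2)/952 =1409/1904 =0.74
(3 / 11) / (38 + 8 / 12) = 9 / 1276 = 0.01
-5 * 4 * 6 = -120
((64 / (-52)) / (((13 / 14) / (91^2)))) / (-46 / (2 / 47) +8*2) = 10976 / 1065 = 10.31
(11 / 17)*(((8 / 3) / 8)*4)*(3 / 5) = 44 / 85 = 0.52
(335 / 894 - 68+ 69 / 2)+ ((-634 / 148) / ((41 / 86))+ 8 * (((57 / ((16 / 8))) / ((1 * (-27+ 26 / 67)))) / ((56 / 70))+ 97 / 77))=-3979178327309 / 93096889809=-42.74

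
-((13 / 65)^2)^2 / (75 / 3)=-1 / 15625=-0.00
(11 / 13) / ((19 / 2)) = 0.09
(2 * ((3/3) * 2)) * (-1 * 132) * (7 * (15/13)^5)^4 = -421552106391041564941406250000/19004963774880799438801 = -22181158.11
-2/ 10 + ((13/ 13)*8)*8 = 319/ 5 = 63.80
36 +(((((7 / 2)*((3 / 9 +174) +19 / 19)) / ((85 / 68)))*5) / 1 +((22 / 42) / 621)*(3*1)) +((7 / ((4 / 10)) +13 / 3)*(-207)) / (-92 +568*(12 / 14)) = 59576271061 / 24030216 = 2479.22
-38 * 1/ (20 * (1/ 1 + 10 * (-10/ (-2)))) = -19/ 510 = -0.04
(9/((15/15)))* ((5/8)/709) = 45/5672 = 0.01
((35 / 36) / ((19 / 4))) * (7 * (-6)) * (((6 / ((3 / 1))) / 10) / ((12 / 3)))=-0.43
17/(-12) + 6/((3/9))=199/12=16.58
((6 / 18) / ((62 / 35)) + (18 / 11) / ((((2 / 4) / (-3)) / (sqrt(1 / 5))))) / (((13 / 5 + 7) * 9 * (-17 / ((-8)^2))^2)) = 22400 / 725679 - 1024 * sqrt(5) / 3179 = -0.69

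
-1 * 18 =-18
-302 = -302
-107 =-107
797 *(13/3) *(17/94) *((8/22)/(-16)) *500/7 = -22017125/21714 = -1013.96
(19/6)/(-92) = -19/552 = -0.03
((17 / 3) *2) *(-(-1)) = 34 / 3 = 11.33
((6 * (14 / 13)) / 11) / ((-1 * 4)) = -21 / 143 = -0.15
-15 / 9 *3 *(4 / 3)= -6.67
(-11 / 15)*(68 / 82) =-374 / 615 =-0.61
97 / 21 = 4.62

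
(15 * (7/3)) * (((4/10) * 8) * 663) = 74256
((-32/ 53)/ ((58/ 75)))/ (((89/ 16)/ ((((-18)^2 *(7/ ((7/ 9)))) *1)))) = -55987200/ 136793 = -409.28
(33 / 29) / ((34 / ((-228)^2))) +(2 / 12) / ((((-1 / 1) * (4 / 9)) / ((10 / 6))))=6859423 / 3944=1739.20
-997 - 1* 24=-1021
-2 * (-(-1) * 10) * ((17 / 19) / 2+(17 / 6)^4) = -7989575 / 6156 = -1297.85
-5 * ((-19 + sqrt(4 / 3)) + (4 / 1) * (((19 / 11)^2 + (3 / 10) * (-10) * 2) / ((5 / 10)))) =26095 / 121 - 10 * sqrt(3) / 3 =209.89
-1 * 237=-237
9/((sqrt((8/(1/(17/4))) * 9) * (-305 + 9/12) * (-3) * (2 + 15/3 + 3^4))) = sqrt(34)/910316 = 0.00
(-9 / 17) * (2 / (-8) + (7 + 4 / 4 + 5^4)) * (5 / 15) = -7593 / 68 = -111.66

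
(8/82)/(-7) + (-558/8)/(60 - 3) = -26995/21812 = -1.24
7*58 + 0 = 406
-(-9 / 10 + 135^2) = -182241 / 10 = -18224.10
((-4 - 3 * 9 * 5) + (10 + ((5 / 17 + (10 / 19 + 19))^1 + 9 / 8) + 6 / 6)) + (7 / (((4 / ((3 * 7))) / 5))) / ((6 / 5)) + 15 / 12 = 30569 / 646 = 47.32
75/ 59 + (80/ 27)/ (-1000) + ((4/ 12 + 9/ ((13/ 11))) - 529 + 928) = 211344116/ 517725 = 408.22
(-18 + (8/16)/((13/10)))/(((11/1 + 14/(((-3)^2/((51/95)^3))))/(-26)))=392677750/9637471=40.74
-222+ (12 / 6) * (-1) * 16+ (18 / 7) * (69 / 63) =-12308 / 49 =-251.18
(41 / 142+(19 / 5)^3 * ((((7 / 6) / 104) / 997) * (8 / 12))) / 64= 2394713423 / 530053056000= 0.00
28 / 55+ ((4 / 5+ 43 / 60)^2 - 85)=-3254749 / 39600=-82.19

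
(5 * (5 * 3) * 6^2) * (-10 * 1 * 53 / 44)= -357750 / 11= -32522.73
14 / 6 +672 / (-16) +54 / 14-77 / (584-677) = -7591 / 217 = -34.98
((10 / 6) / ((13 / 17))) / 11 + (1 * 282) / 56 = 62869 / 12012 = 5.23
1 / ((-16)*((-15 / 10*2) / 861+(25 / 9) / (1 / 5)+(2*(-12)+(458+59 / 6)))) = -0.00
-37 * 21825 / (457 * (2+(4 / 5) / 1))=-4037625 / 6398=-631.08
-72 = -72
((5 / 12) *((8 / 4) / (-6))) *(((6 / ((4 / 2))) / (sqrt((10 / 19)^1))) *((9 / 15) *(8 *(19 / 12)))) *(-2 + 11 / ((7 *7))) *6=1653 *sqrt(190) / 490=46.50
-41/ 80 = -0.51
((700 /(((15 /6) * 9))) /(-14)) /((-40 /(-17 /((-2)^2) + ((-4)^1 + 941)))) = 3731 /72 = 51.82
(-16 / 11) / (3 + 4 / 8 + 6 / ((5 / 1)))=-160 / 517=-0.31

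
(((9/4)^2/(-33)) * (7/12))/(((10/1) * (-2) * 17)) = 63/239360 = 0.00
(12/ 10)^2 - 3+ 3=1.44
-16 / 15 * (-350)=1120 / 3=373.33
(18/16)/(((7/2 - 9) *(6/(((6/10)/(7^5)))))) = -9/7395080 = -0.00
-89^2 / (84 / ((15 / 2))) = -39605 / 56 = -707.23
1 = 1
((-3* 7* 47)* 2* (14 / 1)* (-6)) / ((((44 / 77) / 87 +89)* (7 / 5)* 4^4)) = 1803249 / 346912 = 5.20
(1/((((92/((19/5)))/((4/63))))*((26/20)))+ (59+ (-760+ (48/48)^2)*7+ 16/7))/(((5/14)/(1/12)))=-49463252/40365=-1225.40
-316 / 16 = -79 / 4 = -19.75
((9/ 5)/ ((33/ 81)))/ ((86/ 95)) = 4617/ 946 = 4.88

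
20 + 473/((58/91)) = 44203/58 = 762.12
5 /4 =1.25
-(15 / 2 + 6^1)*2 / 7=-27 / 7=-3.86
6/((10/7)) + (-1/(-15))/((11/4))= 697/165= 4.22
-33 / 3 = -11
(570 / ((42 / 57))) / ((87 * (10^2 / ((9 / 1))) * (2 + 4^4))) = 1083 / 349160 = 0.00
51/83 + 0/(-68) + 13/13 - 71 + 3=-5510/83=-66.39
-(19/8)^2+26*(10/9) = 13391/576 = 23.25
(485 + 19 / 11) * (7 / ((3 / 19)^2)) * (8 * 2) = 216472928 / 99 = 2186595.23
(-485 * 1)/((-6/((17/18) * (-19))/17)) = -2663135/108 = -24658.66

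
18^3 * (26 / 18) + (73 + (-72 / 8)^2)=8578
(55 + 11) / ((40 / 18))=297 / 10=29.70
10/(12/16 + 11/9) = 360/71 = 5.07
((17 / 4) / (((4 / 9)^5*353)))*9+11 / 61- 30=-2078965955 / 88199168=-23.57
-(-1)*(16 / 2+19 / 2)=35 / 2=17.50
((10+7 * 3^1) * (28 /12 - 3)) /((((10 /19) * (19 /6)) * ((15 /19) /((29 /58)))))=-589 /75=-7.85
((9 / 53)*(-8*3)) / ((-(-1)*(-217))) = 216 / 11501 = 0.02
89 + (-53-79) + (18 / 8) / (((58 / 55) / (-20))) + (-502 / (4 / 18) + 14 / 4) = -67894 / 29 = -2341.17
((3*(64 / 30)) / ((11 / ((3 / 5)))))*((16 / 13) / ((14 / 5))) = 768 / 5005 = 0.15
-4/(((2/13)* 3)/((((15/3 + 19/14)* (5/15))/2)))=-1157/126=-9.18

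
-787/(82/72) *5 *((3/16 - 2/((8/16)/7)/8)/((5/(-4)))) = -375399/41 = -9156.07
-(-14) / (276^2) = 7 / 38088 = 0.00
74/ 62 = 37/ 31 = 1.19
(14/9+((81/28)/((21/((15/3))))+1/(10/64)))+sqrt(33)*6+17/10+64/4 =232357/8820+6*sqrt(33) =60.81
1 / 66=0.02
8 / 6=4 / 3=1.33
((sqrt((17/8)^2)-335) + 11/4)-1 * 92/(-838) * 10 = -1102899/3352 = -329.03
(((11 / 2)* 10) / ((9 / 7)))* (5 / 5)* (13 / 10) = 1001 / 18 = 55.61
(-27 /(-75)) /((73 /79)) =711 /1825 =0.39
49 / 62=0.79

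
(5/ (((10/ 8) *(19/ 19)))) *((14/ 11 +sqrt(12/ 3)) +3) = 276/ 11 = 25.09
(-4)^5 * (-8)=8192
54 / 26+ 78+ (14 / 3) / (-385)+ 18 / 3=184609 / 2145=86.06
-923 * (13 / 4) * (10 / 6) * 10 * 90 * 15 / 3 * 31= -697441875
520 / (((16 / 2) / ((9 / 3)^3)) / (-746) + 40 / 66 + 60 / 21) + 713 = 579464009 / 671323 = 863.17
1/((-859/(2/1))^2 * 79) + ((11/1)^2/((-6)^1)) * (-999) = 2348783691515/116585198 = 20146.50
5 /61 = 0.08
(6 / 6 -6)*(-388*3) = 5820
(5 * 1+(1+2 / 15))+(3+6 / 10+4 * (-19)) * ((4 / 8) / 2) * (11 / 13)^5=-1.72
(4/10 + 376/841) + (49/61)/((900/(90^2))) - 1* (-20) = 7201787/256505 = 28.08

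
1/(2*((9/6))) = 1/3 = 0.33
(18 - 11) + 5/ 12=89/ 12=7.42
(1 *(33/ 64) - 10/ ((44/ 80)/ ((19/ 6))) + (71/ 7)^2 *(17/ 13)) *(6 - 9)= -104226557/ 448448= -232.42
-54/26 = -27/13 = -2.08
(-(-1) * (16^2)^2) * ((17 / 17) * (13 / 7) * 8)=6815744 / 7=973677.71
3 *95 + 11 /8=2291 /8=286.38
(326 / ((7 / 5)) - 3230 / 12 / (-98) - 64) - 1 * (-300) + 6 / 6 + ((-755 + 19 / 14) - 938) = -716795 / 588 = -1219.04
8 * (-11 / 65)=-88 / 65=-1.35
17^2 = 289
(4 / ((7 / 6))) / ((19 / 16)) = 2.89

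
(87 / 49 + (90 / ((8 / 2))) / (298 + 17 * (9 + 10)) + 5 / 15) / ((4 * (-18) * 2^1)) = -4835 / 324576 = -0.01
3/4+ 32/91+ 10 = 4041/364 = 11.10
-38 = -38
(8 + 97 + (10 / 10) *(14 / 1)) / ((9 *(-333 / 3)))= -119 / 999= -0.12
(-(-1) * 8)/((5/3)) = 24/5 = 4.80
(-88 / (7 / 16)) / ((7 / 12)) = -16896 / 49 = -344.82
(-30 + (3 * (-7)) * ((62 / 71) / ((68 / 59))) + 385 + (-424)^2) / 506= 355.96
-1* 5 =-5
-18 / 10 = -9 / 5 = -1.80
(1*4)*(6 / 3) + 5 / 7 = 61 / 7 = 8.71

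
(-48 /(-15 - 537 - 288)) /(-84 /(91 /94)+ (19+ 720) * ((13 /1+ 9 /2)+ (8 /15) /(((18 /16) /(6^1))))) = 468 /122422279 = 0.00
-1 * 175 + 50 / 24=-2075 / 12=-172.92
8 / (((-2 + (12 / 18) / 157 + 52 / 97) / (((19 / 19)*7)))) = -319809 / 8336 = -38.36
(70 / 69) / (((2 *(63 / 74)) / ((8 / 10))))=296 / 621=0.48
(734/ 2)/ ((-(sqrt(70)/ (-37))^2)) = -502423/ 70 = -7177.47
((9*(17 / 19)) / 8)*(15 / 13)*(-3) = -6885 / 1976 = -3.48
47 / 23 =2.04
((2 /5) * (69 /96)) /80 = 0.00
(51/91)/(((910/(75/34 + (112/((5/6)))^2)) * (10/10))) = 46067193/4140500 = 11.13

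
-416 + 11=-405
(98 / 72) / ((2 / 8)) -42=-329 / 9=-36.56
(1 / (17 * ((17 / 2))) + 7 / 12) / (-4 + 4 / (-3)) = -2047 / 18496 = -0.11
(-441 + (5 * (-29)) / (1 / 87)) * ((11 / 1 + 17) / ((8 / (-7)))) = 319872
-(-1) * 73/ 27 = 73/ 27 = 2.70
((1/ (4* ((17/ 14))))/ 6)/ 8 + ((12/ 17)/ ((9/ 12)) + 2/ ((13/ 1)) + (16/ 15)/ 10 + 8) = 1627617/ 176800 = 9.21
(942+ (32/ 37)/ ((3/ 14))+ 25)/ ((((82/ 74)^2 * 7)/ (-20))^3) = -12233.15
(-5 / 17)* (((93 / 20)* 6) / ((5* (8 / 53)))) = -14787 / 1360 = -10.87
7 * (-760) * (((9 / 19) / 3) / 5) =-168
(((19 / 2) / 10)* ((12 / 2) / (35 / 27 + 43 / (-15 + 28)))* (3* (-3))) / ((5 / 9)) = -1620567 / 80800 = -20.06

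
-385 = -385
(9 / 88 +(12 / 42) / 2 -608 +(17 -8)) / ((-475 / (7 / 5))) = 368833 / 209000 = 1.76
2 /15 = 0.13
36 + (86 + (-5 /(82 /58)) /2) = 9859 /82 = 120.23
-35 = -35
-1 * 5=-5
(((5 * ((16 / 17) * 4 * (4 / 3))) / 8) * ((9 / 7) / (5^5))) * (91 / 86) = 624 / 456875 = 0.00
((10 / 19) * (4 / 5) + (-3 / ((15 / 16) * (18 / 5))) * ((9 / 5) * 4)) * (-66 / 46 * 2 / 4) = 9372 / 2185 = 4.29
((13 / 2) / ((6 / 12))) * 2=26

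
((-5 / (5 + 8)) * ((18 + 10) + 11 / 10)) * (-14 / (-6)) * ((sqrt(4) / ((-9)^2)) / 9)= -679 / 9477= -0.07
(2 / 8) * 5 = 5 / 4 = 1.25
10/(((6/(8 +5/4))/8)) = 370/3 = 123.33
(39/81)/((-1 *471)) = -13/12717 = -0.00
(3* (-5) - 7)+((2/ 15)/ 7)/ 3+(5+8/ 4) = -4723/ 315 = -14.99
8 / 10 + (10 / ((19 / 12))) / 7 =1132 / 665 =1.70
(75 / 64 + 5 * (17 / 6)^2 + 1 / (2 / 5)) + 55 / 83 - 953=-43434839 / 47808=-908.53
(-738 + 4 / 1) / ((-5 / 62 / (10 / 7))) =91016 / 7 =13002.29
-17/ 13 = -1.31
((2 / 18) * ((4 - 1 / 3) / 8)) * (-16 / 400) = -11 / 5400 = -0.00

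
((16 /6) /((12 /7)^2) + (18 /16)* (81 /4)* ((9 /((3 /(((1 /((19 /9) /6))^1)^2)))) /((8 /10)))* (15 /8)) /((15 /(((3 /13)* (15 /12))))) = 3230768267 /129752064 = 24.90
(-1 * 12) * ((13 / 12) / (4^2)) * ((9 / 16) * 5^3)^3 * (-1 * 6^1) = 55529296875 / 32768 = 1694619.66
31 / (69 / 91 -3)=-2821 / 204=-13.83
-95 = -95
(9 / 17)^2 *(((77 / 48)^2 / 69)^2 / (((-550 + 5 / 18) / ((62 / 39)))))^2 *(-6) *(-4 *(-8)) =-1187542576177321441 / 1363934977247802588187852800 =-0.00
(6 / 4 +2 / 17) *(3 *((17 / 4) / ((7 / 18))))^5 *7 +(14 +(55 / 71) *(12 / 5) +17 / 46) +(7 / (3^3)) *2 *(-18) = 322912340349378167 / 752799936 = 428948416.32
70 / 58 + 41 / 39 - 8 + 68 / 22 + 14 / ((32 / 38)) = 1390813 / 99528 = 13.97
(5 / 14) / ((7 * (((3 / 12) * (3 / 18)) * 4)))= 15 / 49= 0.31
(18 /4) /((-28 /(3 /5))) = -27 /280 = -0.10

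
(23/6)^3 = 12167/216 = 56.33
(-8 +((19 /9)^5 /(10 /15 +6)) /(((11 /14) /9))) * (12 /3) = 30816266 /120285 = 256.19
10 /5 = 2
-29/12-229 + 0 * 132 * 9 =-2777/12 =-231.42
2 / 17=0.12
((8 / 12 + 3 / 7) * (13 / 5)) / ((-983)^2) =0.00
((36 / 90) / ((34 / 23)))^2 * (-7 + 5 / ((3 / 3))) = -1058 / 7225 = -0.15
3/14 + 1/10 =11/35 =0.31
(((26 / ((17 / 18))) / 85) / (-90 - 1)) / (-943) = 0.00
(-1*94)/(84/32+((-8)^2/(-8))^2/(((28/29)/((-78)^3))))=5264/1761536877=0.00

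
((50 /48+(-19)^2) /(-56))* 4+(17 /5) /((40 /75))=-19.49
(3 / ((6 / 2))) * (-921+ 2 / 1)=-919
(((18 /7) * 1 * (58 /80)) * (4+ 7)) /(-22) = -261 /280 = -0.93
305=305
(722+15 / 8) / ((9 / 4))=321.72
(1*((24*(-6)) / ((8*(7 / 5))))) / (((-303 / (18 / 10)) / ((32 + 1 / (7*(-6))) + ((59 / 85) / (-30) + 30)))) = 9952758 / 2103325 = 4.73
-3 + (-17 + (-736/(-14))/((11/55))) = 1700/7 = 242.86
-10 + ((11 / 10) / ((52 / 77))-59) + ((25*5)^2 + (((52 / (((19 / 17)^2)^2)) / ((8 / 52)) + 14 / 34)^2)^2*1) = 27793972458744790461769410245434807287 / 12527275957342269523860096520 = 2218676474.71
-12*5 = -60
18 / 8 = 9 / 4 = 2.25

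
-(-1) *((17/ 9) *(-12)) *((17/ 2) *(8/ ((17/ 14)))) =-1269.33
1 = 1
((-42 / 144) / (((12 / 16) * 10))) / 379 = -7 / 68220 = -0.00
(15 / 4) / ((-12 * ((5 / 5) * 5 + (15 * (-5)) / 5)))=1 / 32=0.03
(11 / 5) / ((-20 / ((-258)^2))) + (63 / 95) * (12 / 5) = -3477213 / 475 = -7320.45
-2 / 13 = -0.15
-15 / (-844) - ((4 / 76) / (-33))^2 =5896091 / 331800876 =0.02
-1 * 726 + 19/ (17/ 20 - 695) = -10079438/ 13883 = -726.03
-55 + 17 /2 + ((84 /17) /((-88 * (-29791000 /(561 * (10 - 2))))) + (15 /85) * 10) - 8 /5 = -2933295802 /63305875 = -46.34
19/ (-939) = -19/ 939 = -0.02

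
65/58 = 1.12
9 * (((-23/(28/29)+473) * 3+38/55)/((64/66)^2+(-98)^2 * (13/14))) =1849955679/1359781640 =1.36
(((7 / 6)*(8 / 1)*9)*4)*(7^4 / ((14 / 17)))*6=5877648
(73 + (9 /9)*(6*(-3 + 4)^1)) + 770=849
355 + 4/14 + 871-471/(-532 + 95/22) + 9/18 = 199529643/162526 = 1227.68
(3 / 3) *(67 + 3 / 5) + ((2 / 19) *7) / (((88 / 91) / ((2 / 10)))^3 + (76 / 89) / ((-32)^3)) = 398887159357925082 / 5900128698044345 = 67.61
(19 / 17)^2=361 / 289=1.25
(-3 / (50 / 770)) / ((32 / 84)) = -4851 / 40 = -121.28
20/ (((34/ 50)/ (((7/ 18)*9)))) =1750/ 17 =102.94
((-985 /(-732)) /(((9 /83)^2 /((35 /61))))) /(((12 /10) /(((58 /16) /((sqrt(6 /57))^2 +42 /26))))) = 340240028765 /2951318592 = 115.28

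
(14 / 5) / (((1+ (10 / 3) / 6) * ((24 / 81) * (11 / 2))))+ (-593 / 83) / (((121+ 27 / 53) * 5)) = 32126371 / 29398600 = 1.09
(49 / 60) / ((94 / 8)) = 49 / 705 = 0.07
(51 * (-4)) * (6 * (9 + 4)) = -15912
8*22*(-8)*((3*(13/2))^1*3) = -82368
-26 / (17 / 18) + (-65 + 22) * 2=-1930 / 17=-113.53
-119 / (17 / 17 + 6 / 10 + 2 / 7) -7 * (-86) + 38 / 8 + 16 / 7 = 504439 / 924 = 545.93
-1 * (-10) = 10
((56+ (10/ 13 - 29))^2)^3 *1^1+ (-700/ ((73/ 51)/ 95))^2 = 67314026420453821969/ 25722065161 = 2616975969.82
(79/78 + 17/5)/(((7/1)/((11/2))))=18931/5460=3.47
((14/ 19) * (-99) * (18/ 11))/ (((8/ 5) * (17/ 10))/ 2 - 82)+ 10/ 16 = 40/ 19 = 2.11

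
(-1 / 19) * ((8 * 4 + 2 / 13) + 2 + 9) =-561 / 247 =-2.27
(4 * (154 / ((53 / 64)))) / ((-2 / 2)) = -39424 / 53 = -743.85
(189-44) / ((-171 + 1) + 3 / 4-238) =-580 / 1629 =-0.36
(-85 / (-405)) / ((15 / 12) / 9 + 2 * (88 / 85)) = 5780 / 60849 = 0.09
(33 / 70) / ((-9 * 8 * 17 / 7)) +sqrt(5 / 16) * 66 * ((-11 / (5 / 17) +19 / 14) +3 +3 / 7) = -75339 * sqrt(5) / 140 - 11 / 4080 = -1203.31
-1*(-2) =2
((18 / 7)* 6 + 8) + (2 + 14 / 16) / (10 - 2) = 10657 / 448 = 23.79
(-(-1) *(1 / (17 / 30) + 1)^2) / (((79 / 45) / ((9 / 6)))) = 298215 / 45662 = 6.53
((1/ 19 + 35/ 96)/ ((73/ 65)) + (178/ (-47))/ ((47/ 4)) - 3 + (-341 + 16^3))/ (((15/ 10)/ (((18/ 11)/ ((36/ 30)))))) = 3410.95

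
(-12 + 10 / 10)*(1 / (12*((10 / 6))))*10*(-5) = 55 / 2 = 27.50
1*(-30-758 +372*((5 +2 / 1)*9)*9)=210136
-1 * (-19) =19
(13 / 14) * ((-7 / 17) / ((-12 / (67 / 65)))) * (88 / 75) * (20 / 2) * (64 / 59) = 94336 / 225675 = 0.42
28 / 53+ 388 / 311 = 29272 / 16483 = 1.78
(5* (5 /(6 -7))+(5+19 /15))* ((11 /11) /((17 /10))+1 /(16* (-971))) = -14550461 /1320560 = -11.02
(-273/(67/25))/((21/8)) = -2600/67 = -38.81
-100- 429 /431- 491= -255150 /431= -592.00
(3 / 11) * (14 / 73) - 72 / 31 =-56514 / 24893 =-2.27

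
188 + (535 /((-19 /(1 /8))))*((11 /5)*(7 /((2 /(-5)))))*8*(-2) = -37623 /19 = -1980.16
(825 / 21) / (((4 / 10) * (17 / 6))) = 4125 / 119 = 34.66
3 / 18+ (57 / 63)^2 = 869 / 882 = 0.99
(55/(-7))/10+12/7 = 13/14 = 0.93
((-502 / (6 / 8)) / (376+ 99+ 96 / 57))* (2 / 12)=-19076 / 81513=-0.23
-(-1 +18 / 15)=-1 / 5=-0.20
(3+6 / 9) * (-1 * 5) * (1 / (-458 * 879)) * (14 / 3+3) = 1265 / 3623238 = 0.00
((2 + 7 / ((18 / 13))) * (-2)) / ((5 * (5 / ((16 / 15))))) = -2032 / 3375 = -0.60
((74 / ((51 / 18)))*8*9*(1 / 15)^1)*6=63936 / 85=752.19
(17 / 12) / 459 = 1 / 324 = 0.00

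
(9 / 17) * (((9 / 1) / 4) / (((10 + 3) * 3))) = 27 / 884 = 0.03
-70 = -70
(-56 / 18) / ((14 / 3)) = -2 / 3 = -0.67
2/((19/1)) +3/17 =91/323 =0.28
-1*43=-43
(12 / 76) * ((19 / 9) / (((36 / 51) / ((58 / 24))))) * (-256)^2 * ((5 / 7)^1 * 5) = 50483200 / 189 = 267106.88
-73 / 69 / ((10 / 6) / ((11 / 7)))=-803 / 805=-1.00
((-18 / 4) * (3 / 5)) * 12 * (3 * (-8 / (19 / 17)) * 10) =132192 / 19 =6957.47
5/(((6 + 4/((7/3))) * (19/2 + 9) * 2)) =35/1998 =0.02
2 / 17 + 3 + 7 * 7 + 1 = 53.12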